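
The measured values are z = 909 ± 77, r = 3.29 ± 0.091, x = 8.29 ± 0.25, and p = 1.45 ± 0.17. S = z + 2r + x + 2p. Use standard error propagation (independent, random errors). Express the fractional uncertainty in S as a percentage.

8.31%

Sums and differences: (δS)² = Σ (cᵢ δxᵢ)².
  (δz)² = 5930;  (2·δr)² = 0.0331;  (δx)² = 0.0625;  (2·δp)² = 0.116
δS = √(5930) = 77.0
S = 927, so δS/S = 77.0/927 = 0.0831.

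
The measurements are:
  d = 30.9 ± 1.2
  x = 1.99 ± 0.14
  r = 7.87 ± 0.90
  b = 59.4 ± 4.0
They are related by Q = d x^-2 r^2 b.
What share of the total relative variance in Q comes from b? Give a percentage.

5.80%

(δQ/Q)² = (1·δd/d)² + (-2·δx/x)² + (2·δr/r)² + (1·δb/b)²
  d term: (1×0.0388)² = 0.00151
  x term: (-2×0.0704)² = 0.0198
  r term: (2×0.114)² = 0.0523
  b term: (1×0.0673)² = 0.00453
Total = 0.0782. Share from b = 0.00453/0.0782 = 0.0580.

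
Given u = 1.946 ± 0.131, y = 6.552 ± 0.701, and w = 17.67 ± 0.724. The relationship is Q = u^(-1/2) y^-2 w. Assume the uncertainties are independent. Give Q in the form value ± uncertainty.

Relative error in a monomial: (δQ/Q)² = Σ (nᵢ · δxᵢ/xᵢ)².
  (−½·δu/u)² = (-0.5×0.0673)² = 0.00113;  (-2·δy/y)² = (-2×0.107)² = 0.0458;  (1·δw/w)² = (1×0.0410)² = 0.00168
δQ/Q = √(0.0486) = 0.220
Q = 0.2951, so δQ = 0.220 × 0.2951 = 0.0650.

0.2951 ± 0.0650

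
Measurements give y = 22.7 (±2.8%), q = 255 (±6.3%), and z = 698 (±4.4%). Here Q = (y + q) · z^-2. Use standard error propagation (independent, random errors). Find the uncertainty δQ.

6e-05

Let u = y + q = 278. δu = √(δy² + δq²) = √(0.404 + 258) = 16.1, so δu/u = 0.0579.
Q is then a monomial in u, z:
δQ/Q = √((δu/u)² + (-2·δz/z)²) = √(0.00335 + 0.00774) = 0.105
Q = 0.000570, so δQ = 0.105 × 0.000570 = 6e-05.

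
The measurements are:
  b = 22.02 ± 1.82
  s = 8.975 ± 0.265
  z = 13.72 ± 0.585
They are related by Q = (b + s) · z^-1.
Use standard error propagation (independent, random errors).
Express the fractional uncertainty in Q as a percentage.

7.31%

Let u = b + s = 30.99. δu = √(δb² + δs²) = √(3.31 + 0.0702) = 1.84, so δu/u = 0.0593.
Q is then a monomial in u, z:
δQ/Q = √((δu/u)² + (-1·δz/z)²) = √(0.00352 + 0.00182) = 0.0731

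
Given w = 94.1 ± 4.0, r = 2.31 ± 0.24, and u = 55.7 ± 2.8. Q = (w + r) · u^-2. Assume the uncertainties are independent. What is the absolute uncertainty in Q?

0.00338

Let h = w + r = 96.4. δh = √(δw² + δr²) = √(16.0 + 0.0576) = 4.01, so δh/h = 0.0416.
Q is then a monomial in h, u:
δQ/Q = √((δh/h)² + (-2·δu/u)²) = √(0.00173 + 0.0101) = 0.109
Q = 0.0311, so δQ = 0.109 × 0.0311 = 0.00338.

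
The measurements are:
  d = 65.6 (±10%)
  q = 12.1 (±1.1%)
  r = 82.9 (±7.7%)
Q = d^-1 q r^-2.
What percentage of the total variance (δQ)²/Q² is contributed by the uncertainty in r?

70.1%

(δQ/Q)² = (-1·δd/d)² + (1·δq/q)² + (-2·δr/r)²
  d term: (-1×0.100)² = 0.0100
  q term: (1×0.0110)² = 0.000121
  r term: (-2×0.0770)² = 0.0237
Total = 0.0338. Share from r = 0.0237/0.0338 = 0.701.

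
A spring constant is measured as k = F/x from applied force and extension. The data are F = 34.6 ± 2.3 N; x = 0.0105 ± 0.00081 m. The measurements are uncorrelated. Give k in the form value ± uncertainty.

3300 ± 336 N/m

Since k is a product/quotient, work with relative uncertainties:
  (1·δF/F)² = (1×0.0665)² = 0.00442;  (-1·δx/x)² = (-1×0.0771)² = 0.00595
δk/k = √(0.0104) = 0.102
k = 3300 N/m, so δk = 0.102 × 3300 = 336 N/m.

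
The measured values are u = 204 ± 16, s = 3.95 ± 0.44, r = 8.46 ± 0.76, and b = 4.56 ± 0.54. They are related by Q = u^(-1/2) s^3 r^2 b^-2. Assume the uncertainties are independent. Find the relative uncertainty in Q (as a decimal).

0.449

Each factor contributes (exponent × relative error)² to (δQ/Q)²:
  (−½·δu/u)² = (-0.5×0.0784)² = 0.00154;  (3·δs/s)² = (3×0.111)² = 0.112;  (2·δr/r)² = (2×0.0898)² = 0.0323;  (-2·δb/b)² = (-2×0.118)² = 0.0561
δQ/Q = √(0.202) = 0.449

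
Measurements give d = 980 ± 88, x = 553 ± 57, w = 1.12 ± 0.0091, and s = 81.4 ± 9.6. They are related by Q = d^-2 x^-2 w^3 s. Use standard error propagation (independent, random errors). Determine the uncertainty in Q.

Q is a product of powers, so relative uncertainties combine in quadrature:
  (-2·δd/d)² = (-2×0.0898)² = 0.0323;  (-2·δx/x)² = (-2×0.103)² = 0.0425;  (3·δw/w)² = (3×0.00813)² = 0.000594;  (1·δs/s)² = (1×0.118)² = 0.0139
δQ/Q = √(0.0893) = 0.299
Q = 3.89e-10, so δQ = 0.299 × 3.89e-10 = 1.16e-10.

1.16e-10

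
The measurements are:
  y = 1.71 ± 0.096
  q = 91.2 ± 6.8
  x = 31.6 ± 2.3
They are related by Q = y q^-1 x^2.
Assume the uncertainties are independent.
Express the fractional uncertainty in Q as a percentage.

17.3%

Relative error in a monomial: (δQ/Q)² = Σ (nᵢ · δxᵢ/xᵢ)².
  (1·δy/y)² = (1×0.0561)² = 0.00315;  (-1·δq/q)² = (-1×0.0746)² = 0.00556;  (2·δx/x)² = (2×0.0728)² = 0.0212
δQ/Q = √(0.0299) = 0.173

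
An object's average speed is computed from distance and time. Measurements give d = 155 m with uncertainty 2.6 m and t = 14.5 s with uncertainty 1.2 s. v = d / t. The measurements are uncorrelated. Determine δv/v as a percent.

Products/powers → add relative errors in quadrature, weighted by exponent:
  (1·δd/d)² = (1×0.0168)² = 0.000281;  (-1·δt/t)² = (-1×0.0828)² = 0.00685
δv/v = √(0.00713) = 0.0844

8.44%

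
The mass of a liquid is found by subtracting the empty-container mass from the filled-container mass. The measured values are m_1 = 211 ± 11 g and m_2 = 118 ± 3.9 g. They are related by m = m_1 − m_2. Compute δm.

11.7 g

For a sum/difference, combine absolute errors in quadrature:
  (δm_1)² = 121;  (δm_2)² = 15.2
δm = √(136) = 11.7 g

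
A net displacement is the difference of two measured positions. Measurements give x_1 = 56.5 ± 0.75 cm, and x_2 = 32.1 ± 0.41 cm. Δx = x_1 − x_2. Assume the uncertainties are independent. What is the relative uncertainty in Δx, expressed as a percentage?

3.50%

Absolute uncertainties add in quadrature for a linear combination:
  (δx_1)² = 0.562;  (δx_2)² = 0.168
δΔx = √(0.731) = 0.855 cm
Δx = 24.4 cm, so δΔx/Δx = 0.855/24.4 = 0.0350.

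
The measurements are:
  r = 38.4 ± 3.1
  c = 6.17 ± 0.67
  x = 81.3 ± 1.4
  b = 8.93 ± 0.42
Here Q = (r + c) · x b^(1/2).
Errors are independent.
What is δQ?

833

Let u = r + c = 44.6. δu = √(δr² + δc²) = √(9.61 + 0.449) = 3.17, so δu/u = 0.0712.
Q is then a monomial in u, x, b:
δQ/Q = √((δu/u)² + (1·δx/x)² + (½·δb/b)²) = √(0.00506 + 0.000297 + 0.000553) = 0.0769
Q = 10800, so δQ = 0.0769 × 10800 = 833.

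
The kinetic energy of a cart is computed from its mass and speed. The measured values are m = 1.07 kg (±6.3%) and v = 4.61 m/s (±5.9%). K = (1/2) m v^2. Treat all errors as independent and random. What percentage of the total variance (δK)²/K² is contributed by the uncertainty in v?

77.8%

(δK/K)² = (1·δm/m)² + (2·δv/v)²
  m term: (1×0.0630)² = 0.00397
  v term: (2×0.0590)² = 0.0139
Total = 0.0179. Share from v = 0.0139/0.0179 = 0.778.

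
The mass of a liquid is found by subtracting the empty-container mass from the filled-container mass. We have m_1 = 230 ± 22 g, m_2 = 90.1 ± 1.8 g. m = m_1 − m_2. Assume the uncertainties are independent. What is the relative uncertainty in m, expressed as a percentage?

15.8%

Absolute uncertainties add in quadrature for a linear combination:
  (δm_1)² = 484;  (δm_2)² = 3.24
δm = √(487) = 22.1 g
m = 140 g, so δm/m = 22.1/140 = 0.158.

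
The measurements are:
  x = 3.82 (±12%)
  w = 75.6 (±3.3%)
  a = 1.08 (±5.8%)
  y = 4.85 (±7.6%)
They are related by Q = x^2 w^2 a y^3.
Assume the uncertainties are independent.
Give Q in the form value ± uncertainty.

Q is a product of powers, so relative uncertainties combine in quadrature:
  (2·δx/x)² = (2×0.120)² = 0.0576;  (2·δw/w)² = (2×0.0330)² = 0.00436;  (1·δa/a)² = (1×0.0580)² = 0.00336;  (3·δy/y)² = (3×0.0760)² = 0.0520
δQ/Q = √(0.117) = 0.342
Q = 1.03e+07, so δQ = 0.342 × 1.03e+07 = 3.52e+06.

(1.03 ± 0.352) × 10^7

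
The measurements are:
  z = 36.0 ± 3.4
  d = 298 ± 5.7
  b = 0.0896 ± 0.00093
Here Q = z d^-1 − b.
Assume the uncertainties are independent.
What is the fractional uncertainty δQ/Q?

Let p = z·d^-1 = 0.121. δp/p = √((1·δz/z)² + (-1·δd/d)²) = √(0.00892 + 0.000366) = 0.0964, so δp = 0.0116.
Q = p − b: δQ = √(δp² + δb²) = √(0.000136 + 8.65e-07) = 0.0117
Q = 0.0312, so δQ/Q = 0.0117/0.0312 = 0.374.

0.374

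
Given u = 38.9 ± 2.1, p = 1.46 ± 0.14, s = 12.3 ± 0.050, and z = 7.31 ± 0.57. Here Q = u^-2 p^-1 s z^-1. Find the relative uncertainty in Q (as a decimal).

Q is a product of powers, so relative uncertainties combine in quadrature:
  (-2·δu/u)² = (-2×0.0540)² = 0.0117;  (-1·δp/p)² = (-1×0.0959)² = 0.00919;  (1·δs/s)² = (1×0.00407)² = 1.65e-05;  (-1·δz/z)² = (-1×0.0780)² = 0.00608
δQ/Q = √(0.0269) = 0.164

0.164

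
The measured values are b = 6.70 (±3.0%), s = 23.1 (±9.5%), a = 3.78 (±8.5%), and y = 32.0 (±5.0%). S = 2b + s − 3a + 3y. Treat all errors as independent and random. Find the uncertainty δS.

5.38

Absolute uncertainties add in quadrature for a linear combination:
  (2·δb)² = 0.162;  (δs)² = 4.82;  (3·δa)² = 0.929;  (3·δy)² = 23.0
δS = √(28.9) = 5.38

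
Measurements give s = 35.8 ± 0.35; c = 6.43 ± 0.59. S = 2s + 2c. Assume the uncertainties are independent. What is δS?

Each term contributes (cᵢ δxᵢ)² to (δS)²:
  (2·δs)² = 0.490;  (2·δc)² = 1.39
δS = √(1.88) = 1.37

1.37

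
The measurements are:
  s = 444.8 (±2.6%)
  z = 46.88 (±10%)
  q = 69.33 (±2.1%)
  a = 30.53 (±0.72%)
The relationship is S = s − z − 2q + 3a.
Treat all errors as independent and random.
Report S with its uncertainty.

350.9 ± 12.8

Each term contributes (cᵢ δxᵢ)² to (δS)²:
  (δs)² = 134;  (δz)² = 22.0;  (2·δq)² = 8.48;  (3·δa)² = 0.435
δS = √(165) = 12.8
S = 350.9.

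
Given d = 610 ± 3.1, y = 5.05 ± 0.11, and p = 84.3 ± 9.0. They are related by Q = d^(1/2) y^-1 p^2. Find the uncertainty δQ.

Q is a product of powers, so relative uncertainties combine in quadrature:
  (½·δd/d)² = (0.5×0.00508)² = 6.46e-06;  (-1·δy/y)² = (-1×0.0218)² = 0.000474;  (2·δp/p)² = (2×0.107)² = 0.0456
δQ/Q = √(0.0461) = 0.215
Q = 34800, so δQ = 0.215 × 34800 = 7460.

7460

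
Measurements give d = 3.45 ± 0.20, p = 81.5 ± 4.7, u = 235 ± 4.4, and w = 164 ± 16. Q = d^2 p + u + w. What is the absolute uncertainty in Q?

127

Let h = d^2·p = 970. δh/h = √((2·δd/d)² + (1·δp/p)²) = √(0.0134 + 0.00333) = 0.129, so δh = 126.
Q = h + u + w: δQ = √(δh² + δu² + δw²) = √(15800 + 19.4 + 256) = 127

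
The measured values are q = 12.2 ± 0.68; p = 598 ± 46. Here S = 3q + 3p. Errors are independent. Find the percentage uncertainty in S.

7.54%

For a sum/difference, combine absolute errors in quadrature:
  (3·δq)² = 4.16;  (3·δp)² = 19000
δS = √(19000) = 138
S = 1830, so δS/S = 138/1830 = 0.0754.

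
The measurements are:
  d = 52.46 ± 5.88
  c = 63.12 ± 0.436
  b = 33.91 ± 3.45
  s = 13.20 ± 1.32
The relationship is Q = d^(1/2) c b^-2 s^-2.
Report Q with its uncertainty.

Each factor contributes (exponent × relative error)² to (δQ/Q)²:
  (½·δd/d)² = (0.5×0.112)² = 0.00314;  (1·δc/c)² = (1×0.00691)² = 4.77e-05;  (-2·δb/b)² = (-2×0.102)² = 0.0414;  (-2·δs/s)² = (-2×0.100)² = 0.0400
δQ/Q = √(0.0846) = 0.291
Q = 0.002282, so δQ = 0.291 × 0.002282 = 0.000664.

0.002282 ± 0.000664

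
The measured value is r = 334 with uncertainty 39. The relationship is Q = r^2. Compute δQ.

26100

Q ∝ r^2, so δQ/Q = |2| · δr/r = 2 × 0.117 = 0.234.
Q = 1.12e+05, so δQ = 0.234 × 1.12e+05 = 26100.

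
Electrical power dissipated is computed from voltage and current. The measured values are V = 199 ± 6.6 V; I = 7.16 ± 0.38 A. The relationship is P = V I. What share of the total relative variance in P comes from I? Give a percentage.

71.9%

(δP/P)² = (1·δV/V)² + (1·δI/I)²
  V term: (1×0.0332)² = 0.00110
  I term: (1×0.0531)² = 0.00282
Total = 0.00392. Share from I = 0.00282/0.00392 = 0.719.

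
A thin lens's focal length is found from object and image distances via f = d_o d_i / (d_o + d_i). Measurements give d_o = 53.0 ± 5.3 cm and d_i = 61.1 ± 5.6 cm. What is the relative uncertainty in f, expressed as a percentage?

6.84%

∂f/∂d_o = (d_i/(d_o+d_i))² = 0.287;  ∂f/∂d_i = (d_o/(d_o+d_i))² = 0.216
δf = √((∂f/∂d_o · δd_o)² + (∂f/∂d_i · δd_i)²) = √(2.31 + 1.46) = 1.94 cm
f = 28.4 cm, so δf/f = 1.94/28.4 = 0.0684.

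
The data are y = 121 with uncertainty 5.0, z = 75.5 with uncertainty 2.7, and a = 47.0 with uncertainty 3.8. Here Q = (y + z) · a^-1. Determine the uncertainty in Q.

0.359

Let u = y + z = 196. δu = √(δy² + δz²) = √(25.0 + 7.29) = 5.68, so δu/u = 0.0289.
Q is then a monomial in u, a:
δQ/Q = √((δu/u)² + (-1·δa/a)²) = √(0.000836 + 0.00654) = 0.0859
Q = 4.18, so δQ = 0.0859 × 4.18 = 0.359.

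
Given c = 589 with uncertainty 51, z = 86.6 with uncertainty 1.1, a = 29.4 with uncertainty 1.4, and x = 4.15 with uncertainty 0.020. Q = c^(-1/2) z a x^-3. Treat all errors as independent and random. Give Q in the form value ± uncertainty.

1.47 ± 0.0986

For a monomial Q ∝ c^(-1/2), z, a, x^-3, fractional errors add in quadrature:
  (−½·δc/c)² = (-0.5×0.0866)² = 0.00187;  (1·δz/z)² = (1×0.0127)² = 0.000161;  (1·δa/a)² = (1×0.0476)² = 0.00227;  (-3·δx/x)² = (-3×0.00482)² = 0.000209
δQ/Q = √(0.00451) = 0.0672
Q = 1.47, so δQ = 0.0672 × 1.47 = 0.0986.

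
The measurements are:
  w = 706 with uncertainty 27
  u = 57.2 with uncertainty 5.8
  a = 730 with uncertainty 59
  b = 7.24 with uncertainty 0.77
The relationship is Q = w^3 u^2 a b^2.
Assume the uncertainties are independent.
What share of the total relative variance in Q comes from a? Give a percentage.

6.16%

(δQ/Q)² = (3·δw/w)² + (2·δu/u)² + (1·δa/a)² + (2·δb/b)²
  w term: (3×0.0382)² = 0.0132
  u term: (2×0.101)² = 0.0411
  a term: (1×0.0808)² = 0.00653
  b term: (2×0.106)² = 0.0452
Total = 0.106. Share from a = 0.00653/0.106 = 0.0616.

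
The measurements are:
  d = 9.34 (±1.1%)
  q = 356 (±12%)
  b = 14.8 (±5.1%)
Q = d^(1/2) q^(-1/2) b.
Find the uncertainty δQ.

Each factor contributes (exponent × relative error)² to (δQ/Q)²:
  (½·δd/d)² = (0.5×0.0110)² = 3.03e-05;  (−½·δq/q)² = (-0.5×0.120)² = 0.00360;  (1·δb/b)² = (1×0.0510)² = 0.00260
δQ/Q = √(0.00623) = 0.0789
Q = 2.40, so δQ = 0.0789 × 2.40 = 0.189.

0.189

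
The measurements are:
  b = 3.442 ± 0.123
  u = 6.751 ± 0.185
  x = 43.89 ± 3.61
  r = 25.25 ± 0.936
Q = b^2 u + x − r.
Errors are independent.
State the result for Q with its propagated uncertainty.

Let p = b^2·u = 79.98. δp/p = √((2·δb/b)² + (1·δu/u)²) = √(0.00511 + 0.000751) = 0.0765, so δp = 6.12.
Q = p + x − r: δQ = √(δp² + δx² + δr²) = √(37.5 + 13.0 + 0.876) = 7.17
Q = 98.62.

98.62 ± 7.17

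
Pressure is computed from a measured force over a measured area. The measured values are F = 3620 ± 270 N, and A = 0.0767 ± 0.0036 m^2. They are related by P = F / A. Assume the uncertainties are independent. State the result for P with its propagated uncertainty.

47200 ± 4160 Pa

Products/powers → add relative errors in quadrature, weighted by exponent:
  (1·δF/F)² = (1×0.0746)² = 0.00556;  (-1·δA/A)² = (-1×0.0469)² = 0.00220
δP/P = √(0.00777) = 0.0881
P = 47200 Pa, so δP = 0.0881 × 47200 = 4160 Pa.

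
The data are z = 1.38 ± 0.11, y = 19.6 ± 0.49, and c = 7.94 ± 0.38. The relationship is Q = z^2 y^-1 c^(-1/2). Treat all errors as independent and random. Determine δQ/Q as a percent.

16.3%

Each factor contributes (exponent × relative error)² to (δQ/Q)²:
  (2·δz/z)² = (2×0.0797)² = 0.0254;  (-1·δy/y)² = (-1×0.0250)² = 0.000625;  (−½·δc/c)² = (-0.5×0.0479)² = 0.000573
δQ/Q = √(0.0266) = 0.163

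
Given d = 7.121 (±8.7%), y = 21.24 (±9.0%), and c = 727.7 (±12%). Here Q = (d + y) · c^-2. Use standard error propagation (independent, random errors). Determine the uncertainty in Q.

1.34e-05

Let u = d + y = 28.36. δu = √(δd² + δy²) = √(0.384 + 3.65) = 2.01, so δu/u = 0.0709.
Q is then a monomial in u, c:
δQ/Q = √((δu/u)² + (-2·δc/c)²) = √(0.00502 + 0.0576) = 0.250
Q = 5.356e-05, so δQ = 0.250 × 5.356e-05 = 1.34e-05.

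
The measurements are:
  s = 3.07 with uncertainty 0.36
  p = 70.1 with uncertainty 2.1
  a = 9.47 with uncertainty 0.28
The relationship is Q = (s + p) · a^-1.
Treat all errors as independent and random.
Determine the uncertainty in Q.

0.321

Let u = s + p = 73.2. δu = √(δs² + δp²) = √(0.130 + 4.41) = 2.13, so δu/u = 0.0291.
Q is then a monomial in u, a:
δQ/Q = √((δu/u)² + (-1·δa/a)²) = √(0.000848 + 0.000874) = 0.0415
Q = 7.73, so δQ = 0.0415 × 7.73 = 0.321.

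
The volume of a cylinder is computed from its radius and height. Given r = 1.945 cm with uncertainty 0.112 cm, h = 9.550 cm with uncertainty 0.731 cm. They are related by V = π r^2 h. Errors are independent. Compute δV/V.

0.138

For a monomial V ∝ r^2, h, fractional errors add in quadrature:
  (2·δr/r)² = (2×0.0576)² = 0.0133;  (1·δh/h)² = (1×0.0765)² = 0.00586
δV/V = √(0.0191) = 0.138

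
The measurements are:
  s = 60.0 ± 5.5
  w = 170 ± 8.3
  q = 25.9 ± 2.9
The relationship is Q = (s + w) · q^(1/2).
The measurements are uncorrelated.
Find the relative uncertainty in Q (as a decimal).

0.0708

Let u = s + w = 230. δu = √(δs² + δw²) = √(30.2 + 68.9) = 9.96, so δu/u = 0.0433.
Q is then a monomial in u, q:
δQ/Q = √((δu/u)² + (½·δq/q)²) = √(0.00187 + 0.00313) = 0.0708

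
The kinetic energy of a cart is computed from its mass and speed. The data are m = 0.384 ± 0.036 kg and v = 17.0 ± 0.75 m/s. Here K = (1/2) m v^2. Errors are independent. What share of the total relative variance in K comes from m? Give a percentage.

(δK/K)² = (1·δm/m)² + (2·δv/v)²
  m term: (1×0.0937)² = 0.00879
  v term: (2×0.0441)² = 0.00779
Total = 0.0166. Share from m = 0.00879/0.0166 = 0.530.

53.0%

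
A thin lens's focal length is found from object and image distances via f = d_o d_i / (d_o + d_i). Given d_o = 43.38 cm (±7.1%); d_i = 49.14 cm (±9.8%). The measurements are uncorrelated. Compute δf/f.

∂f/∂d_o = (d_i/(d_o+d_i))² = 0.282;  ∂f/∂d_i = (d_o/(d_o+d_i))² = 0.220
δf = √((∂f/∂d_o · δd_o)² + (∂f/∂d_i · δd_i)²) = √(0.755 + 1.12) = 1.37 cm
f = 23.04 cm, so δf/f = 1.37/23.04 = 0.0594.

0.0594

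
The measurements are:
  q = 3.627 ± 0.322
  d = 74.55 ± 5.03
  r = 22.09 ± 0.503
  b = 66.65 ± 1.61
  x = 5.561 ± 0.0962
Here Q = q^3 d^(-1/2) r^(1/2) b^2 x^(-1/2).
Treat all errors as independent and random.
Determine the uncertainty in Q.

For a monomial Q ∝ q^3, d^(-1/2), r^(1/2), b^2, x^(-1/2), fractional errors add in quadrature:
  (3·δq/q)² = (3×0.0888)² = 0.0709;  (−½·δd/d)² = (-0.5×0.0675)² = 0.00114;  (½·δr/r)² = (0.5×0.0228)² = 0.000130;  (2·δb/b)² = (2×0.0242)² = 0.00233;  (−½·δx/x)² = (-0.5×0.0173)² = 7.48e-05
δQ/Q = √(0.0746) = 0.273
Q = 48930, so δQ = 0.273 × 48930 = 13400.

13400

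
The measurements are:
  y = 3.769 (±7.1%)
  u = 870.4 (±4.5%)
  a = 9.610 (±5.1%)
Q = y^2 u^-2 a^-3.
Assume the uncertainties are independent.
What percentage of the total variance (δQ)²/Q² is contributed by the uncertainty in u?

(δQ/Q)² = (2·δy/y)² + (-2·δu/u)² + (-3·δa/a)²
  y term: (2×0.0710)² = 0.0202
  u term: (-2×0.0450)² = 0.00810
  a term: (-3×0.0510)² = 0.0234
Total = 0.0517. Share from u = 0.00810/0.0517 = 0.157.

15.7%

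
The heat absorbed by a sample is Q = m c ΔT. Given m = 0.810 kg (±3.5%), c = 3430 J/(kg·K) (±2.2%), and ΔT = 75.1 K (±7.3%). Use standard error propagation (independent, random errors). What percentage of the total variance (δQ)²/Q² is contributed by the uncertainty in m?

17.4%

(δQ/Q)² = (1·δm/m)² + (1·δc/c)² + (1·δΔT/ΔT)²
  m term: (1×0.0350)² = 0.00123
  c term: (1×0.0220)² = 0.000484
  ΔT term: (1×0.0730)² = 0.00533
Total = 0.00704. Share from m = 0.00123/0.00704 = 0.174.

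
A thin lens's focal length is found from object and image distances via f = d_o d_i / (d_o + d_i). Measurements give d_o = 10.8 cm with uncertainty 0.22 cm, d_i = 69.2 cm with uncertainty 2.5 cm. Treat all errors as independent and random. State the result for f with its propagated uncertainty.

∂f/∂d_o = (d_i/(d_o+d_i))² = 0.748;  ∂f/∂d_i = (d_o/(d_o+d_i))² = 0.0182
δf = √((∂f/∂d_o · δd_o)² + (∂f/∂d_i · δd_i)²) = √(0.0271 + 0.00208) = 0.171 cm
f = 9.34 cm.

9.34 ± 0.171 cm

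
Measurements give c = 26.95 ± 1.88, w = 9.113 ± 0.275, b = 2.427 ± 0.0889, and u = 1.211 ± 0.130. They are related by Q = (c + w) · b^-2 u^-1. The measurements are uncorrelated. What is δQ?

Let h = c + w = 36.06. δh = √(δc² + δw²) = √(3.53 + 0.0756) = 1.90, so δh/h = 0.0527.
Q is then a monomial in h, b, u:
δQ/Q = √((δh/h)² + (-2·δb/b)² + (-1·δu/u)²) = √(0.00278 + 0.00537 + 0.0115) = 0.140
Q = 5.056, so δQ = 0.140 × 5.056 = 0.709.

0.709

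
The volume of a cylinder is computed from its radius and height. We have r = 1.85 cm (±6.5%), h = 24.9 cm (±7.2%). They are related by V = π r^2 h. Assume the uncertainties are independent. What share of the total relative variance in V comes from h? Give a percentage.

23.5%

(δV/V)² = (2·δr/r)² + (1·δh/h)²
  r term: (2×0.0650)² = 0.0169
  h term: (1×0.0720)² = 0.00518
Total = 0.0221. Share from h = 0.00518/0.0221 = 0.235.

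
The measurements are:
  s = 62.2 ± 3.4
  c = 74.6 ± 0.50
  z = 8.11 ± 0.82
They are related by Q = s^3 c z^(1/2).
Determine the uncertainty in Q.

8.78e+06

Each factor contributes (exponent × relative error)² to (δQ/Q)²:
  (3·δs/s)² = (3×0.0547)² = 0.0269;  (1·δc/c)² = (1×0.00670)² = 4.49e-05;  (½·δz/z)² = (0.5×0.101)² = 0.00256
δQ/Q = √(0.0295) = 0.172
Q = 5.11e+07, so δQ = 0.172 × 5.11e+07 = 8.78e+06.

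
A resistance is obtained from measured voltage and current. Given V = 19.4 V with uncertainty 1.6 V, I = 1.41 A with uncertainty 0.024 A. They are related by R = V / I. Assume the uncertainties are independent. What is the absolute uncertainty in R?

R is a product of powers, so relative uncertainties combine in quadrature:
  (1·δV/V)² = (1×0.0825)² = 0.00680;  (-1·δI/I)² = (-1×0.0170)² = 0.000290
δR/R = √(0.00709) = 0.0842
R = 13.8 Ω, so δR = 0.0842 × 13.8 = 1.16 Ω.

1.16 Ω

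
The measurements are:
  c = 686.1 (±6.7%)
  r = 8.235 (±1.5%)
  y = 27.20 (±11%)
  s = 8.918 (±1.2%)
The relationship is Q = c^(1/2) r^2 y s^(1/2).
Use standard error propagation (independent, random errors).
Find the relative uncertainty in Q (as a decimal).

Each factor contributes (exponent × relative error)² to (δQ/Q)²:
  (½·δc/c)² = (0.5×0.0670)² = 0.00112;  (2·δr/r)² = (2×0.0150)² = 0.000900;  (1·δy/y)² = (1×0.110)² = 0.0121;  (½·δs/s)² = (0.5×0.0120)² = 3.6e-05
δQ/Q = √(0.0142) = 0.119

0.119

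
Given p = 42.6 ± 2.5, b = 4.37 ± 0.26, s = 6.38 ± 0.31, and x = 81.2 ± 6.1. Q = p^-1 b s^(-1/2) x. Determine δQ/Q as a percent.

Relative error in a monomial: (δQ/Q)² = Σ (nᵢ · δxᵢ/xᵢ)².
  (-1·δp/p)² = (-1×0.0587)² = 0.00344;  (1·δb/b)² = (1×0.0595)² = 0.00354;  (−½·δs/s)² = (-0.5×0.0486)² = 0.000590;  (1·δx/x)² = (1×0.0751)² = 0.00564
δQ/Q = √(0.0132) = 0.115

11.5%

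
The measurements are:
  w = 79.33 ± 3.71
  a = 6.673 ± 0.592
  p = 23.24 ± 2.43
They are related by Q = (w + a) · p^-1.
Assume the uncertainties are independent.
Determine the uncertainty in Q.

Let u = w + a = 86.00. δu = √(δw² + δa²) = √(13.8 + 0.350) = 3.76, so δu/u = 0.0437.
Q is then a monomial in u, p:
δQ/Q = √((δu/u)² + (-1·δp/p)²) = √(0.00191 + 0.0109) = 0.113
Q = 3.701, so δQ = 0.113 × 3.701 = 0.419.

0.419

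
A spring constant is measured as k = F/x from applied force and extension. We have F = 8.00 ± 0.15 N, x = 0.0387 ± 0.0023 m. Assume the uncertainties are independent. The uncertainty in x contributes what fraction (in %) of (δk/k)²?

90.9%

(δk/k)² = (1·δF/F)² + (-1·δx/x)²
  F term: (1×0.0187)² = 0.000352
  x term: (-1×0.0594)² = 0.00353
Total = 0.00388. Share from x = 0.00353/0.00388 = 0.909.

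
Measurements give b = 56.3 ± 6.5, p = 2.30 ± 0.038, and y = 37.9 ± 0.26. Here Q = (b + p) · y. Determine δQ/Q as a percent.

Let u = b + p = 58.6. δu = √(δb² + δp²) = √(42.2 + 0.00144) = 6.50, so δu/u = 0.111.
Q is then a monomial in u, y:
δQ/Q = √((δu/u)² + (1·δy/y)²) = √(0.0123 + 4.71e-05) = 0.111

11.1%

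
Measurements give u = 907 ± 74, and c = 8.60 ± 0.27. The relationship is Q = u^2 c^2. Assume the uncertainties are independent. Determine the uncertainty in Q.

Each factor contributes (exponent × relative error)² to (δQ/Q)²:
  (2·δu/u)² = (2×0.0816)² = 0.0266;  (2·δc/c)² = (2×0.0314)² = 0.00394
δQ/Q = √(0.0306) = 0.175
Q = 6.08e+07, so δQ = 0.175 × 6.08e+07 = 1.06e+07.

1.06e+07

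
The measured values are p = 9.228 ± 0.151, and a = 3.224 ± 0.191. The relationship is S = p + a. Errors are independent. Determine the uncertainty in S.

0.243

For a sum/difference, combine absolute errors in quadrature:
  (δp)² = 0.0228;  (δa)² = 0.0365
δS = √(0.0593) = 0.243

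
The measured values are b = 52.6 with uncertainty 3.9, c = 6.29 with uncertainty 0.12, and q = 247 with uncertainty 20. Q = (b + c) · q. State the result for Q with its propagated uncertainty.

14500 ± 1520

Let u = b + c = 58.9. δu = √(δb² + δc²) = √(15.2 + 0.0144) = 3.90, so δu/u = 0.0663.
Q is then a monomial in u, q:
δQ/Q = √((δu/u)² + (1·δq/q)²) = √(0.00439 + 0.00656) = 0.105
Q = 14500, so δQ = 0.105 × 14500 = 1520.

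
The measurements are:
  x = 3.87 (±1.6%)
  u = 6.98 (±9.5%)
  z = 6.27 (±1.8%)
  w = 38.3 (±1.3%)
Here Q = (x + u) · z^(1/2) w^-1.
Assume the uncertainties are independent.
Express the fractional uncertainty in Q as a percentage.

6.34%

Let h = x + u = 10.9. δh = √(δx² + δu²) = √(0.00383 + 0.440) = 0.666, so δh/h = 0.0614.
Q is then a monomial in h, z, w:
δQ/Q = √((δh/h)² + (½·δz/z)² + (-1·δw/w)²) = √(0.00377 + 8.1e-05 + 0.000169) = 0.0634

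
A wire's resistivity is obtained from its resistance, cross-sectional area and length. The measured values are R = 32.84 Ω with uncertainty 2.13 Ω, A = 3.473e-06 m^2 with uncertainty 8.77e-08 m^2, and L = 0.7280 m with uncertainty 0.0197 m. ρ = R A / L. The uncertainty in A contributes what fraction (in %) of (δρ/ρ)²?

(δρ/ρ)² = (1·δR/R)² + (1·δA/A)² + (-1·δL/L)²
  R term: (1×0.0649)² = 0.00421
  A term: (1×0.0253)² = 0.000638
  L term: (-1×0.0271)² = 0.000732
Total = 0.00558. Share from A = 0.000638/0.00558 = 0.114.

11.4%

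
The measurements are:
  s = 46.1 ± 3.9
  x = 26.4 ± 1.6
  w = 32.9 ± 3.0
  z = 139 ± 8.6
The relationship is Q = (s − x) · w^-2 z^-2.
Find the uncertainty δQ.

2.89e-07

Let u = s − x = 19.7. δu = √(δs² + δx²) = √(15.2 + 2.56) = 4.22, so δu/u = 0.214.
Q is then a monomial in u, w, z:
δQ/Q = √((δu/u)² + (-2·δw/w)² + (-2·δz/z)²) = √(0.0458 + 0.0333 + 0.0153) = 0.307
Q = 9.42e-07, so δQ = 0.307 × 9.42e-07 = 2.89e-07.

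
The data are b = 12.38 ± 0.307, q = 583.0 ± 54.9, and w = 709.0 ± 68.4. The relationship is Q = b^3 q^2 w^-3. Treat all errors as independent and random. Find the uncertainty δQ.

Relative error in a monomial: (δQ/Q)² = Σ (nᵢ · δxᵢ/xᵢ)².
  (3·δb/b)² = (3×0.0248)² = 0.00553;  (2·δq/q)² = (2×0.0942)² = 0.0355;  (-3·δw/w)² = (-3×0.0965)² = 0.0838
δQ/Q = √(0.125) = 0.353
Q = 1.810, so δQ = 0.353 × 1.810 = 0.639.

0.639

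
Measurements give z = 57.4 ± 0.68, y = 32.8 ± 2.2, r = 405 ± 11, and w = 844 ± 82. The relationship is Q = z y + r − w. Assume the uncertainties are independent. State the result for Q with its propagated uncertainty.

1440 ± 153

Let p = z·y = 1880. δp/p = √((1·δz/z)² + (1·δy/y)²) = √(0.000140 + 0.00450) = 0.0681, so δp = 128.
Q = p + r − w: δQ = √(δp² + δr² + δw²) = √(16400 + 121 + 6720) = 153
Q = 1440.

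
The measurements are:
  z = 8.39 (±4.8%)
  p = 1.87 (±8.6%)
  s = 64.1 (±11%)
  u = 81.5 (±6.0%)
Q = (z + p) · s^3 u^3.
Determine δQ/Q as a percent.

37.8%

Let w = z + p = 10.3. δw = √(δz² + δp²) = √(0.162 + 0.0259) = 0.434, so δw/w = 0.0423.
Q is then a monomial in w, s, u:
δQ/Q = √((δw/w)² + (3·δs/s)² + (3·δu/u)²) = √(0.00179 + 0.109 + 0.0324) = 0.378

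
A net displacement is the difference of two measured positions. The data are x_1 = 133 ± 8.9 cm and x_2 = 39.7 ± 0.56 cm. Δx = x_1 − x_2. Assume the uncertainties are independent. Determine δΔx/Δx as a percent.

9.56%

For a sum/difference, combine absolute errors in quadrature:
  (δx_1)² = 79.2;  (δx_2)² = 0.314
δΔx = √(79.5) = 8.92 cm
Δx = 93.3 cm, so δΔx/Δx = 8.92/93.3 = 0.0956.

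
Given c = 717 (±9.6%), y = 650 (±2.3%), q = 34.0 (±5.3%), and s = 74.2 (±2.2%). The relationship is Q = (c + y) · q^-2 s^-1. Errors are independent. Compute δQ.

0.00191

Let u = c + y = 1370. δu = √(δc² + δy²) = √(4740 + 224) = 70.4, so δu/u = 0.0515.
Q is then a monomial in u, q, s:
δQ/Q = √((δu/u)² + (-2·δq/q)² + (-1·δs/s)²) = √(0.00265 + 0.0112 + 0.000484) = 0.120
Q = 0.0159, so δQ = 0.120 × 0.0159 = 0.00191.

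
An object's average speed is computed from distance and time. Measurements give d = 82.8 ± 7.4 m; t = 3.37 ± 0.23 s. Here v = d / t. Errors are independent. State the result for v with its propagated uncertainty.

For a monomial v ∝ d, t^-1, fractional errors add in quadrature:
  (1·δd/d)² = (1×0.0894)² = 0.00799;  (-1·δt/t)² = (-1×0.0682)² = 0.00466
δv/v = √(0.0126) = 0.112
v = 24.6 m/s, so δv = 0.112 × 24.6 = 2.76 m/s.

24.6 ± 2.76 m/s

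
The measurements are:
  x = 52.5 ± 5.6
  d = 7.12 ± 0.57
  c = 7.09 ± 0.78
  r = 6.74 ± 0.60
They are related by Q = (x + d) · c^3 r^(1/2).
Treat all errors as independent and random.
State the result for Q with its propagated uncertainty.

Let u = x + d = 59.6. δu = √(δx² + δd²) = √(31.4 + 0.325) = 5.63, so δu/u = 0.0944.
Q is then a monomial in u, c, r:
δQ/Q = √((δu/u)² + (3·δc/c)² + (½·δr/r)²) = √(0.00891 + 0.109 + 0.00198) = 0.346
Q = 55200, so δQ = 0.346 × 55200 = 19100.

55200 ± 19100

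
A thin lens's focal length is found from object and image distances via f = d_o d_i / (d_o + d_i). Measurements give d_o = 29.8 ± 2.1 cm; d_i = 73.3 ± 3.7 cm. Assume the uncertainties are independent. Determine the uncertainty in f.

1.11 cm

∂f/∂d_o = (d_i/(d_o+d_i))² = 0.505;  ∂f/∂d_i = (d_o/(d_o+d_i))² = 0.0835
δf = √((∂f/∂d_o · δd_o)² + (∂f/∂d_i · δd_i)²) = √(1.13 + 0.0956) = 1.11 cm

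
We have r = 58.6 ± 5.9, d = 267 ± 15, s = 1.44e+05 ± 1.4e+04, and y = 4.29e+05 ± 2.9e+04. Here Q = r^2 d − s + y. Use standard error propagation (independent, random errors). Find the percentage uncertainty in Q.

16.2%

Let p = r^2·d = 9.17e+05. δp/p = √((2·δr/r)² + (1·δd/d)²) = √(0.0405 + 0.00316) = 0.209, so δp = 1.92e+05.
Q = p − s + y: δQ = √(δp² + δs² + δy²) = √(3.67e+10 + 1.96e+08 + 8.41e+08) = 1.94e+05
Q = 1.2e+06, so δQ/Q = 1.94e+05/1.2e+06 = 0.162.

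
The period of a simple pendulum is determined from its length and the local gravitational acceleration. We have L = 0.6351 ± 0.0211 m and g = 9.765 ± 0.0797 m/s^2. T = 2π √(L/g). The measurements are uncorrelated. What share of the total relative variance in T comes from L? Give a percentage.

(δT/T)² = (½·δL/L)² + (−½·δg/g)²
  L term: (0.5×0.0332)² = 0.000276
  g term: (-0.5×0.00816)² = 1.67e-05
Total = 0.000293. Share from L = 0.000276/0.000293 = 0.943.

94.3%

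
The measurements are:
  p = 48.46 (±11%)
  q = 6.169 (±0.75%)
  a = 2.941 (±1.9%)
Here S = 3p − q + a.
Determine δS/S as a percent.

S is a linear combination, so absolute uncertainties add in quadrature:
  (3·δp)² = 256;  (δq)² = 0.00214;  (δa)² = 0.00312
δS = √(256) = 16.0
S = 142.2, so δS/S = 16.0/142.2 = 0.112.

11.2%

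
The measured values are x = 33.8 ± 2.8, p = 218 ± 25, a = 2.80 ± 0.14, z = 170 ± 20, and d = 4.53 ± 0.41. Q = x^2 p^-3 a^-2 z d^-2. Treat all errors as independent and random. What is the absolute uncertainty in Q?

5.24e-05

Relative error in a monomial: (δQ/Q)² = Σ (nᵢ · δxᵢ/xᵢ)².
  (2·δx/x)² = (2×0.0828)² = 0.0275;  (-3·δp/p)² = (-3×0.115)² = 0.118;  (-2·δa/a)² = (-2×0.0500)² = 0.0100;  (1·δz/z)² = (1×0.118)² = 0.0138;  (-2·δd/d)² = (-2×0.0905)² = 0.0328
δQ/Q = √(0.202) = 0.450
Q = 0.000117, so δQ = 0.450 × 0.000117 = 5.24e-05.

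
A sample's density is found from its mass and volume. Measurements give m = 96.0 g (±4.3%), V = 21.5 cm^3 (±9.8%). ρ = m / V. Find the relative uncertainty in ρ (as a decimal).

Products/powers → add relative errors in quadrature, weighted by exponent:
  (1·δm/m)² = (1×0.0430)² = 0.00185;  (-1·δV/V)² = (-1×0.0980)² = 0.00960
δρ/ρ = √(0.0115) = 0.107

0.107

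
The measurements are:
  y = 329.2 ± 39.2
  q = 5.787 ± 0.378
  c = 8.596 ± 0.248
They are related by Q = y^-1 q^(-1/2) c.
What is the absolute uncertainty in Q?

0.00138

For a monomial Q ∝ y^-1, q^(-1/2), c, fractional errors add in quadrature:
  (-1·δy/y)² = (-1×0.119)² = 0.0142;  (−½·δq/q)² = (-0.5×0.0653)² = 0.00107;  (1·δc/c)² = (1×0.0289)² = 0.000832
δQ/Q = √(0.0161) = 0.127
Q = 0.01085, so δQ = 0.127 × 0.01085 = 0.00138.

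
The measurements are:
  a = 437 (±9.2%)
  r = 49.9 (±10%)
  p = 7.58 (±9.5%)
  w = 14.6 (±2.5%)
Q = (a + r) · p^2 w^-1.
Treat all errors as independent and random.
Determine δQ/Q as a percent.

20.9%

Let u = a + r = 487. δu = √(δa² + δr²) = √(1620 + 24.9) = 40.5, so δu/u = 0.0832.
Q is then a monomial in u, p, w:
δQ/Q = √((δu/u)² + (2·δp/p)² + (-1·δw/w)²) = √(0.00692 + 0.0361 + 0.000625) = 0.209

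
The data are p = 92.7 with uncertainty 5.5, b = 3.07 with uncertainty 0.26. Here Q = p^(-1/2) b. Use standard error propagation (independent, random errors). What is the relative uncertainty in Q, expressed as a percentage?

8.97%

Relative error in a monomial: (δQ/Q)² = Σ (nᵢ · δxᵢ/xᵢ)².
  (−½·δp/p)² = (-0.5×0.0593)² = 0.000880;  (1·δb/b)² = (1×0.0847)² = 0.00717
δQ/Q = √(0.00805) = 0.0897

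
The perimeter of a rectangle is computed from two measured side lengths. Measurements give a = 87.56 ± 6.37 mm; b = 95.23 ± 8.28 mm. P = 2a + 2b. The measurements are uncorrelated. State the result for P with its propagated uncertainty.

365.6 ± 20.9 mm

For a sum/difference, combine absolute errors in quadrature:
  (2·δa)² = 162;  (2·δb)² = 274
δP = √(437) = 20.9 mm
P = 365.6 mm.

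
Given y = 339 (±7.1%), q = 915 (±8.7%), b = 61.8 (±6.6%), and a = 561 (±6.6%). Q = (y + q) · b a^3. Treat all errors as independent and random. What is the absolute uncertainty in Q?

3e+12

Let u = y + q = 1250. δu = √(δy² + δq²) = √(579 + 6340) = 83.2, so δu/u = 0.0663.
Q is then a monomial in u, b, a:
δQ/Q = √((δu/u)² + (1·δb/b)² + (3·δa/a)²) = √(0.00440 + 0.00436 + 0.0392) = 0.219
Q = 1.37e+13, so δQ = 0.219 × 1.37e+13 = 3e+12.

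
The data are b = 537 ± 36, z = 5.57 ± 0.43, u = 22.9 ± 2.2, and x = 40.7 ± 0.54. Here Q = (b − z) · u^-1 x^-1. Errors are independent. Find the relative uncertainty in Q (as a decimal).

Let w = b − z = 531. δw = √(δb² + δz²) = √(1300 + 0.185) = 36.0, so δw/w = 0.0677.
Q is then a monomial in w, u, x:
δQ/Q = √((δw/w)² + (-1·δu/u)² + (-1·δx/x)²) = √(0.00459 + 0.00923 + 0.000176) = 0.118

0.118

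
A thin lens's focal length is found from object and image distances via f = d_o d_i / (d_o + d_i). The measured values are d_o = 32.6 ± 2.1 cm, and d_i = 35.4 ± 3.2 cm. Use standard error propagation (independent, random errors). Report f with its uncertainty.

17.0 ± 0.930 cm

∂f/∂d_o = (d_i/(d_o+d_i))² = 0.271;  ∂f/∂d_i = (d_o/(d_o+d_i))² = 0.230
δf = √((∂f/∂d_o · δd_o)² + (∂f/∂d_i · δd_i)²) = √(0.324 + 0.541) = 0.930 cm
f = 17.0 cm.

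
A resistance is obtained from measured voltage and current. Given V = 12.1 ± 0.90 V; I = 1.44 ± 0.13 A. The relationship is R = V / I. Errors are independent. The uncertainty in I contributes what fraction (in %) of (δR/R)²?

(δR/R)² = (1·δV/V)² + (-1·δI/I)²
  V term: (1×0.0744)² = 0.00553
  I term: (-1×0.0903)² = 0.00815
Total = 0.0137. Share from I = 0.00815/0.0137 = 0.596.

59.6%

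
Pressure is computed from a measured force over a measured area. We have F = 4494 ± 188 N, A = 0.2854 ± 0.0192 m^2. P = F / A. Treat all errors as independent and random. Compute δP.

Relative error in a monomial: (δP/P)² = Σ (nᵢ · δxᵢ/xᵢ)².
  (1·δF/F)² = (1×0.0418)² = 0.00175;  (-1·δA/A)² = (-1×0.0673)² = 0.00453
δP/P = √(0.00628) = 0.0792
P = 15750 Pa, so δP = 0.0792 × 15750 = 1250 Pa.

1250 Pa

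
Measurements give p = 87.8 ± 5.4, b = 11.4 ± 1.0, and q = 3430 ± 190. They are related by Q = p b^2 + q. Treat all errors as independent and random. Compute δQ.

2130

Let w = p·b^2 = 11400. δw/w = √((1·δp/p)² + (2·δb/b)²) = √(0.00378 + 0.0308) = 0.186, so δw = 2120.
Q = w + q: δQ = √(δw² + δq²) = √(4.5e+06 + 36100) = 2130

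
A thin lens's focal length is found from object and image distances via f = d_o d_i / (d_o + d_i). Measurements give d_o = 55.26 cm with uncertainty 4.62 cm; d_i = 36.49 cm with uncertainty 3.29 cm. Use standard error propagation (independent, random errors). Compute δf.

∂f/∂d_o = (d_i/(d_o+d_i))² = 0.158;  ∂f/∂d_i = (d_o/(d_o+d_i))² = 0.363
δf = √((∂f/∂d_o · δd_o)² + (∂f/∂d_i · δd_i)²) = √(0.534 + 1.42) = 1.40 cm

1.40 cm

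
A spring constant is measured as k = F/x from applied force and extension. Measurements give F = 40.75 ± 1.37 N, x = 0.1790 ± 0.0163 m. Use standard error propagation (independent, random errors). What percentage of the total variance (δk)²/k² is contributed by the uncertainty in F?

12.0%

(δk/k)² = (1·δF/F)² + (-1·δx/x)²
  F term: (1×0.0336)² = 0.00113
  x term: (-1×0.0911)² = 0.00829
Total = 0.00942. Share from F = 0.00113/0.00942 = 0.120.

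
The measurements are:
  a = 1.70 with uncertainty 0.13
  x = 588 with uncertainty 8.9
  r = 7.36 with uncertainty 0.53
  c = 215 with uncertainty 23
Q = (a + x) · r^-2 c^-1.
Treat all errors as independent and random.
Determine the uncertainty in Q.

0.00912

Let u = a + x = 590. δu = √(δa² + δx²) = √(0.0169 + 79.2) = 8.90, so δu/u = 0.0151.
Q is then a monomial in u, r, c:
δQ/Q = √((δu/u)² + (-2·δr/r)² + (-1·δc/c)²) = √(0.000228 + 0.0207 + 0.0114) = 0.180
Q = 0.0506, so δQ = 0.180 × 0.0506 = 0.00912.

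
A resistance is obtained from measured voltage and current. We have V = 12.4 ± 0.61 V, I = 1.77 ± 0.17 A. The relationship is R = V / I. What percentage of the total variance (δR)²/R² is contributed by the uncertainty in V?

(δR/R)² = (1·δV/V)² + (-1·δI/I)²
  V term: (1×0.0492)² = 0.00242
  I term: (-1×0.0960)² = 0.00922
Total = 0.0116. Share from V = 0.00242/0.0116 = 0.208.

20.8%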